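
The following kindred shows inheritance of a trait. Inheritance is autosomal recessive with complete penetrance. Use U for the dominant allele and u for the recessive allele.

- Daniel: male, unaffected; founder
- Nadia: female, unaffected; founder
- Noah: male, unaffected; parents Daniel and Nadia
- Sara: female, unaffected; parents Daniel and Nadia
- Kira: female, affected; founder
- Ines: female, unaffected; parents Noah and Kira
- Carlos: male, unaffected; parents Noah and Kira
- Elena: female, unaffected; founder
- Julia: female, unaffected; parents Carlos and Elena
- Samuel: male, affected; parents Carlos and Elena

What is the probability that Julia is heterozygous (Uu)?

2/3

Carlos is unaffected so carries U and received u from Kira (uu), so Carlos is Uu.
Elena is unaffected so carries U and passed u to Samuel (uu), so Elena is Uu.
Their cross gives offspring ratios 1/4 UU : 1/2 Uu : 1/4 uu. Conditioning on Julia being unaffected, P(Uu) = 1/2 / 3/4 = 2/3.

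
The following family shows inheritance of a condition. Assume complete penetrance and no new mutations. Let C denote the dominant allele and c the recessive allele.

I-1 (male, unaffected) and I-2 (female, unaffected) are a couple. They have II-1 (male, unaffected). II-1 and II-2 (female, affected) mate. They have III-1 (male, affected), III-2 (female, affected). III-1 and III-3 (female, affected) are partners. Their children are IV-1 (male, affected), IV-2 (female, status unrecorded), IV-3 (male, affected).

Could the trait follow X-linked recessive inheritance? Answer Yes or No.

No

Under X-linked recessive, III-2 (affected, female) cannot arise from II-1 (unaffected) × II-2 (affected).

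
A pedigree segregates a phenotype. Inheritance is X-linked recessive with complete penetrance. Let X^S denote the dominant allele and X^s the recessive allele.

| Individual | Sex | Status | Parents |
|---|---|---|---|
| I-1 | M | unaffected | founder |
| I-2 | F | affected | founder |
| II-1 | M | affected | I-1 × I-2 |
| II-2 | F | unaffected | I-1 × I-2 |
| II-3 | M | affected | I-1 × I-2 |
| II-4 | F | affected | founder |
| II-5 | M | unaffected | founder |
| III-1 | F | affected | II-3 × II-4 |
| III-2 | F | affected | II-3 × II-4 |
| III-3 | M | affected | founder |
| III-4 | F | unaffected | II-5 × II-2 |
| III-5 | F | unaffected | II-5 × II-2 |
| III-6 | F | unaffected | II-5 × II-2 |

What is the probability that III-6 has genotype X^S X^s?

1/2

II-5 is unaffected, so II-5 is X^S Y.
II-2 is unaffected so carries S and received s from I-2 (X^s X^s), so II-2 is X^S X^s.
Their cross gives offspring ratios 1/2 X^S X^S : 1/2 X^S X^s. Conditioning on III-6 being unaffected, P(X^S X^s) = 1/2 / 1 = 1/2.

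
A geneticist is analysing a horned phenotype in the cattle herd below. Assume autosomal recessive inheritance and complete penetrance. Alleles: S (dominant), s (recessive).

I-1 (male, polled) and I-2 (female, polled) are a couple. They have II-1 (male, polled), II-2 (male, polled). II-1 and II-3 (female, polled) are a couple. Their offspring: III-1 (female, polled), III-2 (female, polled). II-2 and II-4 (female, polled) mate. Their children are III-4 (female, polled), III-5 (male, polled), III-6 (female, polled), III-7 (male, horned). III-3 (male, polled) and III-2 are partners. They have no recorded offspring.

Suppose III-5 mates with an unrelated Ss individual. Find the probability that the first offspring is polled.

5/6

II-2 is polled so carries S and passed s to III-7 (ss), so II-2 is Ss.
II-4 is polled so carries S and passed s to III-7 (ss), so II-4 is Ss.
III-5 is a polled offspring of II-2 (Ss) × II-4 (Ss), whose cross gives 1/4 SS : 1/2 Ss : 1/4 ss; conditioning on being polled, III-5 is SS with probability 1/3, Ss with probability 2/3.
Summing over parental genotype combinations, P(offspring is polled) = 1/3·1 + 2/3·3/4 = 5/6.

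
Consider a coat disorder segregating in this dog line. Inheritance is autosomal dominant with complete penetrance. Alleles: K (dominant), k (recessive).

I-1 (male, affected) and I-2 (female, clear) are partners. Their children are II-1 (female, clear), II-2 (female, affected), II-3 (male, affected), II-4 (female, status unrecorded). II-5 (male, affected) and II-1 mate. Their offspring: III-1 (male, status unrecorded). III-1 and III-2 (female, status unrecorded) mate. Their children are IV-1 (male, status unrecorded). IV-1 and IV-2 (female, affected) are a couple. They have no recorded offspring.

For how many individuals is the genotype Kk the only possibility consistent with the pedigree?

Obligate heterozygotes: I-1 is affected so carries K and passed k to II-1 (kk), so I-1 is Kk; II-2 is affected so carries K and received k from I-2 (kk), so II-2 is Kk; II-3 is affected so carries K and received k from I-2 (kk), so II-3 is Kk.
Every other individual is either homozygous by phenotype or has at least one consistent homozygous assignment, so the count is 3.

3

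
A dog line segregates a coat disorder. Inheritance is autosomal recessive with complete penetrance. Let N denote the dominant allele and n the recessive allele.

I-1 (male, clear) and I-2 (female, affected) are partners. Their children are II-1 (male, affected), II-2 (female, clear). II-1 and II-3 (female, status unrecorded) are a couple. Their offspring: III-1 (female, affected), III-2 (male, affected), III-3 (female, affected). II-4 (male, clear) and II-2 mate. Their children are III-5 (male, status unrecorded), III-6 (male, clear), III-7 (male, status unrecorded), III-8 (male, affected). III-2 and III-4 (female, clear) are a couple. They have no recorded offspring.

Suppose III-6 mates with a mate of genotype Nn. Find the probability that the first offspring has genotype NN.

1/3

II-4 is clear so carries N and passed n to III-8 (nn), so II-4 is Nn.
II-2 is clear so carries N and received n from I-2 (nn), so II-2 is Nn.
III-6 is a clear offspring of II-4 (Nn) × II-2 (Nn), whose cross gives 1/4 NN : 1/2 Nn : 1/4 nn; conditioning on being clear, III-6 is NN with probability 1/3, Nn with probability 2/3.
Summing over parental genotype combinations, P(offspring has genotype NN) = 1/3·1/2 + 2/3·1/4 = 1/3.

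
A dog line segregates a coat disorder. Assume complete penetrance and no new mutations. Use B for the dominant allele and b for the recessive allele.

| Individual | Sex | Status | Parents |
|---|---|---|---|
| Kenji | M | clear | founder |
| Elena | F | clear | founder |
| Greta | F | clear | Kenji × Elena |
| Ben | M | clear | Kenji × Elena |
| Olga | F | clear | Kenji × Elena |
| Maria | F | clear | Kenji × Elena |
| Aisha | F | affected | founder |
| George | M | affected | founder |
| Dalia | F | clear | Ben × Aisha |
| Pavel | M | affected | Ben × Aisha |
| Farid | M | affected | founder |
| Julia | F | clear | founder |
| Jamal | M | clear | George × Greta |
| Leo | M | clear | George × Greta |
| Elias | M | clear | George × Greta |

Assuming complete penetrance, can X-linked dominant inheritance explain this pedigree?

A consistent assignment under X-linked dominant exists: Kenji X^b Y, Elena X^b X^b, Greta X^b X^b, Ben X^b Y, Olga X^b X^b, Maria X^b X^b, Aisha X^B X^b, George X^B Y, Dalia X^b X^b, Pavel X^B Y, Farid X^B Y, Julia X^b X^b, Jamal X^b Y, Leo X^b Y, Elias X^b Y.
In this assignment every recorded phenotype matches its genotype and every non-founder's genotype is obtainable from its parents' genotypes, so the pedigree is consistent.

Yes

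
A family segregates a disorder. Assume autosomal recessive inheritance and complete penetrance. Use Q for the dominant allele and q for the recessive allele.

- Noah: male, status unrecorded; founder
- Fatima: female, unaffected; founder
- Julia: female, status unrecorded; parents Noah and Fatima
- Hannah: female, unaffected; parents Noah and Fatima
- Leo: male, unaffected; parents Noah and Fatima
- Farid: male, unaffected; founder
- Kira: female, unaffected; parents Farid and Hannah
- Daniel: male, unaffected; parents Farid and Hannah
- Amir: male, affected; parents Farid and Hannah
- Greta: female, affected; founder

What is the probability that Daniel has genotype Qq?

2/3

Farid is unaffected so carries Q and passed q to Amir (qq), so Farid is Qq.
Hannah is unaffected so carries Q and passed q to Amir (qq), so Hannah is Qq.
Their cross gives offspring ratios 1/4 QQ : 1/2 Qq : 1/4 qq. Conditioning on Daniel being unaffected, P(Qq) = 1/2 / 3/4 = 2/3.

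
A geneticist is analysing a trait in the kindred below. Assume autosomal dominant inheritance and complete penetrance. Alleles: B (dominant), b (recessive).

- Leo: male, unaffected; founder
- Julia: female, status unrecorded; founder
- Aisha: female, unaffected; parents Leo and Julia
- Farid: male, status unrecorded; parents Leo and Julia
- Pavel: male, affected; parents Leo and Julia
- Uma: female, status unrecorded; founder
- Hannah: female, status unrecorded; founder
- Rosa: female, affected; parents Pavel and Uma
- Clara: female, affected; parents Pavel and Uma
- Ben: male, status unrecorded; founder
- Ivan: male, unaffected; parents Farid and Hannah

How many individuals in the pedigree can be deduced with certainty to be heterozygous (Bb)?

Obligate heterozygotes: Julia passed B to Pavel (Bb, whose b came from Leo) and passed b to Aisha (bb), so Julia is Bb; Pavel is affected so carries B and received b from Leo (bb), so Pavel is Bb.
Every other individual is either homozygous by phenotype or has at least one consistent homozygous assignment, so the count is 2.

2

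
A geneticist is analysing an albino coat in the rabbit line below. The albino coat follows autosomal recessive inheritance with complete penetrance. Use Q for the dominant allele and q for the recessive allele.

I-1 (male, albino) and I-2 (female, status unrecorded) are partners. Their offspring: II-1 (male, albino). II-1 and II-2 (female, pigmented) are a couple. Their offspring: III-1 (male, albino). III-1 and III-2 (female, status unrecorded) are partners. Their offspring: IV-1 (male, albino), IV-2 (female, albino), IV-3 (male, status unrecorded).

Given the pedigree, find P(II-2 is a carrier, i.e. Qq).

1

II-2 is pigmented so carries Q and passed q to III-1 (qq), so II-2 is Qq, giving P(Qq) = 1.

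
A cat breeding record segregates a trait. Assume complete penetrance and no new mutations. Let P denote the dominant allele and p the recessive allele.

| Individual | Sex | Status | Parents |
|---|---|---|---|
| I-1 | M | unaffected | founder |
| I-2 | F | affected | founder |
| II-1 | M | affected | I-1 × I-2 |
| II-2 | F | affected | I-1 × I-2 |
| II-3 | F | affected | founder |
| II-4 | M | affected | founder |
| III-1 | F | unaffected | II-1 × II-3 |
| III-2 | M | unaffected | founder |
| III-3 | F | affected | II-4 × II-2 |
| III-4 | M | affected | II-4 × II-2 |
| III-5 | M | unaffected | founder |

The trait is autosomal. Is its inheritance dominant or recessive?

dominant

II-1 and II-3 are both affected yet have an unaffected child III-1. Under a recessive model two affected parents are homozygous and every child would be affected, so the trait cannot be recessive.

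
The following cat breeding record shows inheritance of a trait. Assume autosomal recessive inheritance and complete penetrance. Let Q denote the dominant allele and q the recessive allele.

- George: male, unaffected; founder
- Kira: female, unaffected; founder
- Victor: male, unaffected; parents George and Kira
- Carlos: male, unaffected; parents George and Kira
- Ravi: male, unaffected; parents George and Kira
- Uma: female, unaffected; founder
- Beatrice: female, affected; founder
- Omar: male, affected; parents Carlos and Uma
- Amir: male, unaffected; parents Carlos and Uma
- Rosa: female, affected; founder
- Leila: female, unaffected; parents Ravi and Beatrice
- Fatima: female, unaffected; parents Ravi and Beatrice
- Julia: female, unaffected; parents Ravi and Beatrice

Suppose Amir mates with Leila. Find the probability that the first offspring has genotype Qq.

Carlos is unaffected so carries Q and passed q to Omar (qq), so Carlos is Qq.
Uma is unaffected so carries Q and passed q to Omar (qq), so Uma is Qq.
Amir is an unaffected offspring of Carlos (Qq) × Uma (Qq), whose cross gives 1/4 QQ : 1/2 Qq : 1/4 qq; conditioning on being unaffected, Amir is QQ with probability 1/3, Qq with probability 2/3.
Leila is unaffected so carries Q and received q from Beatrice (qq), so Leila is Qq.
Summing over parental genotype combinations, P(offspring has genotype Qq) = 1/3·1/2 + 2/3·1/2 = 1/2.

1/2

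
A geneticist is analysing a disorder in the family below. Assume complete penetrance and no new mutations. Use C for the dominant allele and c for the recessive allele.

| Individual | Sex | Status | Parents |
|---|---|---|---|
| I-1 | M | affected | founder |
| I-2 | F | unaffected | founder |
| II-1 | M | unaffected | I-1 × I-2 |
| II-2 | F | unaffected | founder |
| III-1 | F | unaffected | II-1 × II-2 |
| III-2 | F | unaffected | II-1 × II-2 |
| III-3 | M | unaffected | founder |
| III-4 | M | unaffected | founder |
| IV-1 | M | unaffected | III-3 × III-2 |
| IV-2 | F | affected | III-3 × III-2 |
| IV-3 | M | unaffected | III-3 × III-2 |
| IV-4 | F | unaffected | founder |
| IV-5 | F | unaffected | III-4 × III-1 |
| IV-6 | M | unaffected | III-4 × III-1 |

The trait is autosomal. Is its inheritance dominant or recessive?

recessive

III-3 and III-2 are both unaffected yet have an affected child IV-2. Under dominance, an affected child requires at least one affected parent, so the trait cannot be dominant.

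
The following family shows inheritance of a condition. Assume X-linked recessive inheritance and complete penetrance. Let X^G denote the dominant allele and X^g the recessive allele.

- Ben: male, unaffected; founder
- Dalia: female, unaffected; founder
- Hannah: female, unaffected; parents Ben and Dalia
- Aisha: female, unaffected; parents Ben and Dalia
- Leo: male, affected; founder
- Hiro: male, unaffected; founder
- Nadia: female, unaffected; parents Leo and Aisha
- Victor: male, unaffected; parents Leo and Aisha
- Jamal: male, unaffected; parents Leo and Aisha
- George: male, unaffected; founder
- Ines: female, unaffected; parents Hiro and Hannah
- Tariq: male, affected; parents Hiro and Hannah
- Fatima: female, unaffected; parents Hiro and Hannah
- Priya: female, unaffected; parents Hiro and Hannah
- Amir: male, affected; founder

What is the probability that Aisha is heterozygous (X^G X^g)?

Ben is unaffected, so Ben is X^G Y.
Dalia is unaffected so carries G and passed g to Hannah (X^G X^g, whose G came from Ben), so Dalia is X^G X^g.
Their cross gives offspring ratios 1/2 X^G X^G : 1/2 X^G X^g. Conditioning on Aisha being unaffected, P(X^G X^g) = 1/2 / 1 = 1/2 before taking Aisha's own offspring into account.
Leo is affected, so Leo is X^g Y.
Now use Aisha's offspring. Probability of each recorded status — unaffected daughter Nadia: 1/2 if Aisha is X^G X^g, 1 if X^G X^G; unaffected son Victor: 1/2 if Aisha is X^G X^g, 1 if X^G X^G; unaffected son Jamal: 1/2 if Aisha is X^G X^g, 1 if X^G X^G.
Bayes: P(X^G X^g) = 1/2·1/8 / (1/2·1/8 + 1/2·1) = 1/9.

1/9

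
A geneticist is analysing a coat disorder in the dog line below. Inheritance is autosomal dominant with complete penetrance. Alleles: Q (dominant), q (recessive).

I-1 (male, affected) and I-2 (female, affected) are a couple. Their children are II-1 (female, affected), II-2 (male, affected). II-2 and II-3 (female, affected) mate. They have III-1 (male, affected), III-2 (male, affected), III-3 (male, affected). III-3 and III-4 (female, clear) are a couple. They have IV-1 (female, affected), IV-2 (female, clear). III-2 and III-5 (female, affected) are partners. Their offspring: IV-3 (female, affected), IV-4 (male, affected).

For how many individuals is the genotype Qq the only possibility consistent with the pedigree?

2

Obligate heterozygotes: III-3 is affected so carries Q and passed q to IV-2 (qq), so III-3 is Qq; IV-1 is affected so carries Q and received q from III-4 (qq), so IV-1 is Qq.
Every other individual is either homozygous by phenotype or has at least one consistent homozygous assignment, so the count is 2.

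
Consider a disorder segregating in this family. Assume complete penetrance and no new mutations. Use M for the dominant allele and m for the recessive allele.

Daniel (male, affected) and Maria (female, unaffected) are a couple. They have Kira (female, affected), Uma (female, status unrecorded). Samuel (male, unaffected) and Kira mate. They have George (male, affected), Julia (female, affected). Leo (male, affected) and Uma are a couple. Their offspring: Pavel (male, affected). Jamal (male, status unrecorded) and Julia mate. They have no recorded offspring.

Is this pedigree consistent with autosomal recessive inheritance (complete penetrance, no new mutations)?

Yes

A consistent assignment under autosomal recessive exists: Daniel mm, Maria Mm, Kira mm, Uma Mm, Samuel Mm, Leo mm, George mm, Julia mm, Jamal MM, Pavel mm.
In this assignment every recorded phenotype matches its genotype and every non-founder's genotype is obtainable from its parents' genotypes, so the pedigree is consistent.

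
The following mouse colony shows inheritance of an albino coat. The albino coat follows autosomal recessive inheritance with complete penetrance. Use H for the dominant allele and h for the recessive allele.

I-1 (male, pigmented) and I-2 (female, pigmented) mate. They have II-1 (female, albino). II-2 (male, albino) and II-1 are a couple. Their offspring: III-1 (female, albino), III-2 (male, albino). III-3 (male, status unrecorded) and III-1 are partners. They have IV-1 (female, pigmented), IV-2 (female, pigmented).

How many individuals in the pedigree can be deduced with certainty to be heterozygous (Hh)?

4

Obligate heterozygotes: I-1 is pigmented so carries H and passed h to II-1 (hh), so I-1 is Hh; I-2 is pigmented so carries H and passed h to II-1 (hh), so I-2 is Hh; IV-1 is pigmented so carries H and received h from III-1 (hh), so IV-1 is Hh; IV-2 is pigmented so carries H and received h from III-1 (hh), so IV-2 is Hh.
Every other individual is either homozygous by phenotype or has at least one consistent homozygous assignment, so the count is 4.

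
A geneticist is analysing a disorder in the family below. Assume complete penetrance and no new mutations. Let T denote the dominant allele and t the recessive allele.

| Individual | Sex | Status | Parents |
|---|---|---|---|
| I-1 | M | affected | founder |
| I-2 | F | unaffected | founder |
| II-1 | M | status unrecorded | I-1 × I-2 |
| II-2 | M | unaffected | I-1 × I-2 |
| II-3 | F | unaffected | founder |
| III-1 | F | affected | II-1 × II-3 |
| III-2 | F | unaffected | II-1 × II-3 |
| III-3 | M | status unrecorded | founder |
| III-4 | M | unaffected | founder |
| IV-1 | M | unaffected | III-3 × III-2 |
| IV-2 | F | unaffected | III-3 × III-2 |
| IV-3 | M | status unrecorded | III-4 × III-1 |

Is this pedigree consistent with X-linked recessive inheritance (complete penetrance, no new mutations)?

A consistent assignment under X-linked recessive exists: I-1 X^t Y, I-2 X^T X^t, II-1 X^t Y, II-2 X^T Y, II-3 X^T X^t, III-1 X^t X^t, III-2 X^T X^t, III-3 X^T Y, III-4 X^T Y, IV-1 X^T Y, IV-2 X^T X^T, IV-3 X^t Y.
In this assignment every recorded phenotype matches its genotype and every non-founder's genotype is obtainable from its parents' genotypes, so the pedigree is consistent.

Yes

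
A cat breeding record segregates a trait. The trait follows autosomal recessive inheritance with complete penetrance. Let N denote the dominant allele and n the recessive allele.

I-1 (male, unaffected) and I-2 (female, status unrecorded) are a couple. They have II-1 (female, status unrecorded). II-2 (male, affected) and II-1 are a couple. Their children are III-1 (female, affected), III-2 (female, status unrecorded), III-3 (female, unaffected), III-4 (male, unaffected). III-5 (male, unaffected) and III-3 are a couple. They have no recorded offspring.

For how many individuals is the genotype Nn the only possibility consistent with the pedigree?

3

Obligate heterozygotes: II-1 passed N to III-3 (Nn, whose n came from II-2) and passed n to III-1 (nn), so II-1 is Nn; III-3 is unaffected so carries N and received n from II-2 (nn), so III-3 is Nn; III-4 is unaffected so carries N and received n from II-2 (nn), so III-4 is Nn.
Every other individual is either homozygous by phenotype or has at least one consistent homozygous assignment, so the count is 3.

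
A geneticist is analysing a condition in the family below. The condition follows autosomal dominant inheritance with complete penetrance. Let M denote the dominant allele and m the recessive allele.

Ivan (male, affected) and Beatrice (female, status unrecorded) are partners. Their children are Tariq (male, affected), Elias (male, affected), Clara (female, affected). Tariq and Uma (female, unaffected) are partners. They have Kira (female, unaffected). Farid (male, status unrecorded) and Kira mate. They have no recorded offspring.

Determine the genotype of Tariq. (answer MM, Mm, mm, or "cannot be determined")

From phenotype alone, Tariq is MM or Mm.
Tariq is affected so carries M and passed m to Kira (mm), so Tariq is Mm.

Mm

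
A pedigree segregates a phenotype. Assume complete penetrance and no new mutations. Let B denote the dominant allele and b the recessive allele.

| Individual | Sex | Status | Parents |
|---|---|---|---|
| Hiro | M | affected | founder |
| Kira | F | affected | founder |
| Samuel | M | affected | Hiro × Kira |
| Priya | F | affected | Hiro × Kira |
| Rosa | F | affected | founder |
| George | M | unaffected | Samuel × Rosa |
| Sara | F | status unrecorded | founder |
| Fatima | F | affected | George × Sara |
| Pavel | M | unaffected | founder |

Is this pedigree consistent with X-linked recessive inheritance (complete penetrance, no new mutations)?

Under X-linked recessive, George (unaffected, male) cannot arise from Samuel (affected) × Rosa (affected).

No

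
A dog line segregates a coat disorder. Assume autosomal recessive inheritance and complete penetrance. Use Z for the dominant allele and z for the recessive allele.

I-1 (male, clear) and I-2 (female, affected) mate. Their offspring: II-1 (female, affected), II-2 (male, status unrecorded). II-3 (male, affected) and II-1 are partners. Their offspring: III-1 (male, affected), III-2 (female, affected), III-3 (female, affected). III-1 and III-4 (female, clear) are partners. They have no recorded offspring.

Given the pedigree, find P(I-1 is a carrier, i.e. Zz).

1

I-1 is clear so carries Z and passed z to II-1 (zz), so I-1 is Zz, giving P(Zz) = 1.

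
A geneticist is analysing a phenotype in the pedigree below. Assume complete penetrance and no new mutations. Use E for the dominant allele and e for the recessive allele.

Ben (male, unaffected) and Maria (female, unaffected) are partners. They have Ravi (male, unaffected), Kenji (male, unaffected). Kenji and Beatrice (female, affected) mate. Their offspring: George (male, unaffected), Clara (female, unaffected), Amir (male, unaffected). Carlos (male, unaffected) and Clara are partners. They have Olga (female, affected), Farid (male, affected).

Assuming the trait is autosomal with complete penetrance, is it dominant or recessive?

recessive

Carlos and Clara are both unaffected yet have an affected child Olga. Under dominance, an affected child requires at least one affected parent, so the trait cannot be dominant.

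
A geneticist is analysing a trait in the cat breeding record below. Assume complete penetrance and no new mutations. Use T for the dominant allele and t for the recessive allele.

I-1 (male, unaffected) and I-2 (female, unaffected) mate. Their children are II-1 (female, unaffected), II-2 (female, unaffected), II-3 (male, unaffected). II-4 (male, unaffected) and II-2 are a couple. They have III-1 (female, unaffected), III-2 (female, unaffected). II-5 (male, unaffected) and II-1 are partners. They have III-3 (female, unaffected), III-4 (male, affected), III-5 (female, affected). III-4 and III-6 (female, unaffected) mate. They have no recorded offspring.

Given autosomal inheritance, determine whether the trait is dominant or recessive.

recessive

II-5 and II-1 are both unaffected yet have an affected child III-4. Under dominance, an affected child requires at least one affected parent, so the trait cannot be dominant.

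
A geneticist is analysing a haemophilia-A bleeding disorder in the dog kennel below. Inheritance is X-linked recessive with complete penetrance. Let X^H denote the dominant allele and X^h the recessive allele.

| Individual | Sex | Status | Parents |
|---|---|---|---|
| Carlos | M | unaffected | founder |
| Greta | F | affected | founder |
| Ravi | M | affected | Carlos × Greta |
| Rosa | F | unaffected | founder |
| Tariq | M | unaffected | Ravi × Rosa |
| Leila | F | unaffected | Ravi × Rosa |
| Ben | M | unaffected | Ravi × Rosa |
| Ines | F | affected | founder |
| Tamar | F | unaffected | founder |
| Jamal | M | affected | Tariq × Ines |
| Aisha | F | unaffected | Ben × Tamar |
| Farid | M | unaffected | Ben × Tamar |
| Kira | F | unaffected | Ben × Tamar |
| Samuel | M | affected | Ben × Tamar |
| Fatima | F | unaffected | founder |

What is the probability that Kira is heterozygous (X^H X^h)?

1/2

Ben is unaffected, so Ben is X^H Y.
Tamar is unaffected so carries H and passed h to Samuel (X^h Y), so Tamar is X^H X^h.
Their cross gives offspring ratios 1/2 X^H X^H : 1/2 X^H X^h. Conditioning on Kira being unaffected, P(X^H X^h) = 1/2 / 1 = 1/2.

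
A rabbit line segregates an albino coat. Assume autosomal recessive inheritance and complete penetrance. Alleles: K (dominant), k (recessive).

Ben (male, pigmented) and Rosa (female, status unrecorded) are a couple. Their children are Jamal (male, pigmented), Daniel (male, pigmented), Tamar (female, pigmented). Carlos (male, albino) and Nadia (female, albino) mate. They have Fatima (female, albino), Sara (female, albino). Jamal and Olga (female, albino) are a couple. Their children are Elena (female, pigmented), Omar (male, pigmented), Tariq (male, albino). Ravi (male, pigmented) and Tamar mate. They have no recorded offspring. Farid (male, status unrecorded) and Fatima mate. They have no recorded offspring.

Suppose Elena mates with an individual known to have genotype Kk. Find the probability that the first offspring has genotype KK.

Elena is pigmented so carries K and received k from Olga (kk), so Elena is Kk.
The cross gives 1/4 KK : 1/2 Kk : 1/4 kk, so P(offspring has genotype KK) = 1/4.

1/4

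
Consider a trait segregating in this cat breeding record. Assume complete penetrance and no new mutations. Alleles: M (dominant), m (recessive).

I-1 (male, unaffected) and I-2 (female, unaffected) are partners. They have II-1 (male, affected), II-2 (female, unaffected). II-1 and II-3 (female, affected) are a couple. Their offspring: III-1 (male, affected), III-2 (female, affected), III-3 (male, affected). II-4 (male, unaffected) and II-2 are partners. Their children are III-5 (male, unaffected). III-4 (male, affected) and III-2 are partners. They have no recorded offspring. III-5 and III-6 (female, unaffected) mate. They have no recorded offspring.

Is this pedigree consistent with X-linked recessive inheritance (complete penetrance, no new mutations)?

A consistent assignment under X-linked recessive exists: I-1 X^M Y, I-2 X^M X^m, II-1 X^m Y, II-2 X^M X^M, II-3 X^m X^m, II-4 X^M Y, III-1 X^m Y, III-2 X^m X^m, III-3 X^m Y, III-4 X^m Y, III-5 X^M Y, III-6 X^M X^M.
In this assignment every recorded phenotype matches its genotype and every non-founder's genotype is obtainable from its parents' genotypes, so the pedigree is consistent.

Yes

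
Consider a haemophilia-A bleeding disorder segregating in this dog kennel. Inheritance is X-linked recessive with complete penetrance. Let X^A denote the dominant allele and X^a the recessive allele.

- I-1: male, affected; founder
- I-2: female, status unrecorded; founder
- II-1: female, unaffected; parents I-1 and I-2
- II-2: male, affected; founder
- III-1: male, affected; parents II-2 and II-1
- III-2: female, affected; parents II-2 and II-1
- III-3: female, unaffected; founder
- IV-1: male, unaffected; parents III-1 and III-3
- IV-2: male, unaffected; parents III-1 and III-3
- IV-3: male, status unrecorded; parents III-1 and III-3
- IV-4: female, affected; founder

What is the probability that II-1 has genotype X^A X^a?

1

II-1 is unaffected so carries A and received a from I-1 (X^a Y), so II-1 is X^A X^a, giving P(X^A X^a) = 1.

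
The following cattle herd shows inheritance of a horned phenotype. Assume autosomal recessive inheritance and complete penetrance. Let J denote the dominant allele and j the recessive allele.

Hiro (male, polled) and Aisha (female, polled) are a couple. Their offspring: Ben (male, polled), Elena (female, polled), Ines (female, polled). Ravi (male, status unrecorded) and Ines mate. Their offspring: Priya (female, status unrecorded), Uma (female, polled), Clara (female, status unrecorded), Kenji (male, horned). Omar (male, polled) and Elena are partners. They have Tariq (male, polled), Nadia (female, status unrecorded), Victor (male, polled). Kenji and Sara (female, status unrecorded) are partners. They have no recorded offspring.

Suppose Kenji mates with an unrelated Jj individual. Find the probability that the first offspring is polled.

1/2

Kenji is horned, so Kenji is jj.
The cross gives 1/2 Jj : 1/2 jj, so P(offspring is polled) = 1/2.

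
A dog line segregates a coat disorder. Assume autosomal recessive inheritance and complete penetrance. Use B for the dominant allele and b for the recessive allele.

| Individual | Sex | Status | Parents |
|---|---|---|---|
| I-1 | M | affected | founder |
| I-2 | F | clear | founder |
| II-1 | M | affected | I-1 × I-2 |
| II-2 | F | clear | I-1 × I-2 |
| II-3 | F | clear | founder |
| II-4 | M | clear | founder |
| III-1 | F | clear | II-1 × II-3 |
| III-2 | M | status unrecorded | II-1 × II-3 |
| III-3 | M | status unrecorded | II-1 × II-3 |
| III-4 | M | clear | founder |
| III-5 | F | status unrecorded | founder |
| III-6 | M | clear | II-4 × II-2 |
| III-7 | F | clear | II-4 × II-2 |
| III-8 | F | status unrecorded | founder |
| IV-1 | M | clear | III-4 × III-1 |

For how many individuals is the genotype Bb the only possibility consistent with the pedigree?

Obligate heterozygotes: I-2 is clear so carries B and passed b to II-1 (bb), so I-2 is Bb; II-2 is clear so carries B and received b from I-1 (bb), so II-2 is Bb; III-1 is clear so carries B and received b from II-1 (bb), so III-1 is Bb.
Every other individual is either homozygous by phenotype or has at least one consistent homozygous assignment, so the count is 3.

3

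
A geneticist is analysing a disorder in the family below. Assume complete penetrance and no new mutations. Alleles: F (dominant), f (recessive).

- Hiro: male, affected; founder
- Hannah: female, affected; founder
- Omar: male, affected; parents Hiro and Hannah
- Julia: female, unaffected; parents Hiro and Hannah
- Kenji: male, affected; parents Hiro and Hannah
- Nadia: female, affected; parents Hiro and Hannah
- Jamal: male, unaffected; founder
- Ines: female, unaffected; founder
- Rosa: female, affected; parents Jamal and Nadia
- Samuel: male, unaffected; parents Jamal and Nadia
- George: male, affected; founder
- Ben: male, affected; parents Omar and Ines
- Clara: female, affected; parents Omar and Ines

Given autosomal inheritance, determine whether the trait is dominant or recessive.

dominant

Hiro and Hannah are both affected yet have an unaffected child Julia. Under a recessive model two affected parents are homozygous and every child would be affected, so the trait cannot be recessive.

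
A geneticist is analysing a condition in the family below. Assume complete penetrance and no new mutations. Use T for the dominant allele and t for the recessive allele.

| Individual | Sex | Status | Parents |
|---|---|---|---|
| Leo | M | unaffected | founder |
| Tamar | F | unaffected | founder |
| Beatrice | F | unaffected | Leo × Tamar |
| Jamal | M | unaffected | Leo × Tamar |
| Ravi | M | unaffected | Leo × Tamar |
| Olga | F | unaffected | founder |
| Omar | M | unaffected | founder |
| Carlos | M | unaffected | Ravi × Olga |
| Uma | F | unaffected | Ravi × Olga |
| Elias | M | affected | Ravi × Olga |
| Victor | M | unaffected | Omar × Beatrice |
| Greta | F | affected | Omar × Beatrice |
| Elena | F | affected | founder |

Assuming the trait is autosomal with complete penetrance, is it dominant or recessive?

recessive

Ravi and Olga are both unaffected yet have an affected child Elias. Under dominance, an affected child requires at least one affected parent, so the trait cannot be dominant.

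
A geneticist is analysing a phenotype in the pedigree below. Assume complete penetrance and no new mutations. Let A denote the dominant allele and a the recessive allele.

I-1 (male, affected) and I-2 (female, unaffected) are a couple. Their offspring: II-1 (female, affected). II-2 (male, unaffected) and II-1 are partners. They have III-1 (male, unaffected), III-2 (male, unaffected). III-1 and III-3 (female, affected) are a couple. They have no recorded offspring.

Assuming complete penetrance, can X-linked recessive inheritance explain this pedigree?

Under X-linked recessive, III-1 (unaffected, male) cannot arise from II-2 (unaffected) × II-1 (affected).

No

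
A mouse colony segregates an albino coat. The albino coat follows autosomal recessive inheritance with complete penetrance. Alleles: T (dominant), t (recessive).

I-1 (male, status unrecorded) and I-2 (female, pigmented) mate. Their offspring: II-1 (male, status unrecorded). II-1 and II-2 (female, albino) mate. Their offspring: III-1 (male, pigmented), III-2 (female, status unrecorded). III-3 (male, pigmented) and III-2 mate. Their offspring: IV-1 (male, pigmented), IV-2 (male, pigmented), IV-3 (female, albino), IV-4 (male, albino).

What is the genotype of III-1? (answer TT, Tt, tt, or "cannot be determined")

Tt

From phenotype alone, III-1 is TT or Tt.
III-1 is pigmented so carries T and received t from II-2 (tt), so III-1 is Tt.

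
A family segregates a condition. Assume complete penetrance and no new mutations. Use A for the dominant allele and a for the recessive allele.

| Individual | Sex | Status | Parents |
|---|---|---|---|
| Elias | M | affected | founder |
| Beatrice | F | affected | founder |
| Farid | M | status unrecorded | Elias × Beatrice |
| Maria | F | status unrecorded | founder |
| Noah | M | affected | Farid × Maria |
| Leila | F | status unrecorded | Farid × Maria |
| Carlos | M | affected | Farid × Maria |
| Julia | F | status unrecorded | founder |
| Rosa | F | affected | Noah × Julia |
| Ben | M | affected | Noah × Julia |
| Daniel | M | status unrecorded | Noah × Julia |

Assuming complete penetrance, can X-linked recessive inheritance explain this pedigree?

Yes

A consistent assignment under X-linked recessive exists: Elias X^a Y, Beatrice X^a X^a, Farid X^a Y, Maria X^A X^a, Noah X^a Y, Leila X^A X^a, Carlos X^a Y, Julia X^A X^a, Rosa X^a X^a, Ben X^a Y, Daniel X^A Y.
In this assignment every recorded phenotype matches its genotype and every non-founder's genotype is obtainable from its parents' genotypes, so the pedigree is consistent.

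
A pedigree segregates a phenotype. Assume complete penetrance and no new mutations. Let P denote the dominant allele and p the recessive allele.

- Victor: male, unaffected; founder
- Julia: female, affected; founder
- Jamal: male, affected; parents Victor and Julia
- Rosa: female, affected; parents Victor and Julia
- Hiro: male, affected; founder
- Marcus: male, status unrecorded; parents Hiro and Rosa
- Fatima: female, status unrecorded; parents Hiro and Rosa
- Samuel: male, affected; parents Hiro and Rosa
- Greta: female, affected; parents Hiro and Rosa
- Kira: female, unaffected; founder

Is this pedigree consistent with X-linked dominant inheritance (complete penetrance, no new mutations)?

Yes

A consistent assignment under X-linked dominant exists: Victor X^p Y, Julia X^P X^P, Jamal X^P Y, Rosa X^P X^p, Hiro X^P Y, Marcus X^P Y, Fatima X^P X^P, Samuel X^P Y, Greta X^P X^P, Kira X^p X^p.
In this assignment every recorded phenotype matches its genotype and every non-founder's genotype is obtainable from its parents' genotypes, so the pedigree is consistent.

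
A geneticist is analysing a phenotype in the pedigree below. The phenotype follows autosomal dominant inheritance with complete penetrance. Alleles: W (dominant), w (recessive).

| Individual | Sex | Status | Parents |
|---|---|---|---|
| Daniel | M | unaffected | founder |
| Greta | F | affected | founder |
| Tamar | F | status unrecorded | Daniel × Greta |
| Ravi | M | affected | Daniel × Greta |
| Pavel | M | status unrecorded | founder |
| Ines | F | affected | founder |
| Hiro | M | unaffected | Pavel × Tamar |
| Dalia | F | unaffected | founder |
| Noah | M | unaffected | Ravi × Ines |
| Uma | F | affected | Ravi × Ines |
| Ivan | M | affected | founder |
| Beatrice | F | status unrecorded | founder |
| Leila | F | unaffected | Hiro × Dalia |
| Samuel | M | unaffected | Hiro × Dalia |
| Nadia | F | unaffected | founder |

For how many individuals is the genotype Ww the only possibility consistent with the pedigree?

2

Obligate heterozygotes: Ravi is affected so carries W and received w from Daniel (ww), so Ravi is Ww; Ines is affected so carries W and passed w to Noah (ww), so Ines is Ww.
Every other individual is either homozygous by phenotype or has at least one consistent homozygous assignment, so the count is 2.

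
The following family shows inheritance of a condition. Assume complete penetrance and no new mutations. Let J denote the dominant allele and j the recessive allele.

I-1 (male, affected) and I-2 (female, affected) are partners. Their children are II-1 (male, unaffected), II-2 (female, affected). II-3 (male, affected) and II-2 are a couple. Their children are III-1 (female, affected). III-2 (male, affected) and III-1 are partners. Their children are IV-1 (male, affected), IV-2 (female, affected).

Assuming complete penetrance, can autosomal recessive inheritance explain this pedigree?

No

Under autosomal recessive, II-1 (unaffected, male) cannot arise from I-1 (affected) × I-2 (affected).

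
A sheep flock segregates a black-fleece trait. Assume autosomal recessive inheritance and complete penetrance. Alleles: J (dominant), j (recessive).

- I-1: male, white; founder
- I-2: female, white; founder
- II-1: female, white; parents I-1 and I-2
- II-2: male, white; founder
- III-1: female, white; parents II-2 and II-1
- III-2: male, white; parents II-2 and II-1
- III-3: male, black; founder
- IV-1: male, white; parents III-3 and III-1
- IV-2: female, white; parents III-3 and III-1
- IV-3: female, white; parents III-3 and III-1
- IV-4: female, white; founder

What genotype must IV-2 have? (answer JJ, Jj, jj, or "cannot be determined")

From phenotype alone, IV-2 is JJ or Jj.
IV-2 is white so carries J and received j from III-3 (jj), so IV-2 is Jj.

Jj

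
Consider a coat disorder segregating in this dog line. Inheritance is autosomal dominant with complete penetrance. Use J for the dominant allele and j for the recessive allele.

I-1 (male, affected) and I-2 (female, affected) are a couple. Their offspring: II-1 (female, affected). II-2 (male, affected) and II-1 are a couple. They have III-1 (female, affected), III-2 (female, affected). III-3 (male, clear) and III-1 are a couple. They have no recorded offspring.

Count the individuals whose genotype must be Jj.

0

No individual's genotype is forced to Jj by the pedigree, so the count is 0.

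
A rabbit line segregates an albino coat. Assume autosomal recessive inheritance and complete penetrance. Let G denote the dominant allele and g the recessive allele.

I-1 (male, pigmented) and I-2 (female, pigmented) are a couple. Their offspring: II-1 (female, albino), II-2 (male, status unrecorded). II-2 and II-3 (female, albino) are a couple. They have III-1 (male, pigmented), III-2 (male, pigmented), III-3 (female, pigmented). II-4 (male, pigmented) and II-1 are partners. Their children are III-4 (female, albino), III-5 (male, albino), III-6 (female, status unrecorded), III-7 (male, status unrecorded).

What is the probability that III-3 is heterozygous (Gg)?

1

III-3 is pigmented so carries G and received g from II-3 (gg), so III-3 is Gg, giving P(Gg) = 1.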